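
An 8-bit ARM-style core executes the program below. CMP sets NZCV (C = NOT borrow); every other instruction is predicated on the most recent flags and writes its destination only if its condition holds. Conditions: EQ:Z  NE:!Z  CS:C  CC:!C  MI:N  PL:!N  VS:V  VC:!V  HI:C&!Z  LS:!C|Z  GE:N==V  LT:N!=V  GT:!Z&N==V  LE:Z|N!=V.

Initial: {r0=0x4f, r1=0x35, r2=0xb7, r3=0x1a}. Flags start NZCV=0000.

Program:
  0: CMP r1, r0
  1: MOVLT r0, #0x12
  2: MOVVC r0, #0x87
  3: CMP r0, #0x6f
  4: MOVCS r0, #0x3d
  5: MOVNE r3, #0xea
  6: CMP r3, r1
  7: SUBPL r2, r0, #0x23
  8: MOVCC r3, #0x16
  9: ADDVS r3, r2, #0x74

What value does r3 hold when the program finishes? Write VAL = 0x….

VAL = 0xea

[0] flags=1000 → (cmp)
[1] flags=1000 LT?T → r0=0x12
[2] flags=1000 VC?T → r0=0x87
[3] flags=0011 → (cmp)
[4] flags=0011 CS?T → r0=0x3d
[5] flags=0011 NE?T → r3=0xea
[6] flags=1010 → (cmp)
[7] flags=1010 PL?F → skip
[8] flags=1010 CC?F → skip
[9] flags=1010 VS?F → skip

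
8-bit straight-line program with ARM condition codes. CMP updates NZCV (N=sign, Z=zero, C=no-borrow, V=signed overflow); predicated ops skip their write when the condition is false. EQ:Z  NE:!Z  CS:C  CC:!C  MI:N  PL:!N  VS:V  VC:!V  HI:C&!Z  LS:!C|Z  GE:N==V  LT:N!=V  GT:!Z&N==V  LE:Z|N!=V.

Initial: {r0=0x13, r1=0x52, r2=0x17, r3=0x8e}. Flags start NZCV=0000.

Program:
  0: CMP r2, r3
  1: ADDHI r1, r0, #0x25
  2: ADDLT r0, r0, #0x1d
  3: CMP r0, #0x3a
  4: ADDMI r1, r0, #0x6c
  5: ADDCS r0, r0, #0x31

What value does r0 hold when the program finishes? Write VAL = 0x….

VAL = 0x13

0: ✓ CMP  NZCV=1001
1: · ADDHI
2: · ADDLT
3: ✓ CMP  NZCV=1000
4: ✓ ADDMI  r1←0x7f
5: · ADDCS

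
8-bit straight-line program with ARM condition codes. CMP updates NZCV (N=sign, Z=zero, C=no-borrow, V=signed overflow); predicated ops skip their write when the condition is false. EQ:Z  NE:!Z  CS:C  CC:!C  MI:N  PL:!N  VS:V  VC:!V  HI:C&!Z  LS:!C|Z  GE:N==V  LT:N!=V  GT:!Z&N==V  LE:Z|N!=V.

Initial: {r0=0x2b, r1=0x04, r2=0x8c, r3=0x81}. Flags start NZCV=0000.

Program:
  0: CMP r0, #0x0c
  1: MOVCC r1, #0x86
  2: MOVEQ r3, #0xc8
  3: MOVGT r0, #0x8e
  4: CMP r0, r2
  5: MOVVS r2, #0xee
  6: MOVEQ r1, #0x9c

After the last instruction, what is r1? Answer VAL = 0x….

VAL = 0x04

0: ✓ CMP  NZCV=0010
1: · MOVCC
2: · MOVEQ
3: ✓ MOVGT  r0←0x8e
4: ✓ CMP  NZCV=0010
5: · MOVVS
6: · MOVEQ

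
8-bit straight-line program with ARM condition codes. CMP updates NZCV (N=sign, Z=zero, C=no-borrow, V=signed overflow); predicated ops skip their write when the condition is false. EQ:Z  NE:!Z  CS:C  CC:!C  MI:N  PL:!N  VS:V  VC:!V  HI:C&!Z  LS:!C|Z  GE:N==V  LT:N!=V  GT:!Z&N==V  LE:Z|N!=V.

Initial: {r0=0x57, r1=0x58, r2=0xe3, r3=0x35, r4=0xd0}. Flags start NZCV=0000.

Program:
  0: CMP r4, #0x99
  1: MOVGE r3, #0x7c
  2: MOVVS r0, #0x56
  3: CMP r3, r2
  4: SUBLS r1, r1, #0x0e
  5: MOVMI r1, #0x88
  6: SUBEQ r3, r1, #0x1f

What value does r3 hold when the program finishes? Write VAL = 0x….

0: ✓ CMP  NZCV=0010
1: ✓ MOVGE  r3←0x7c
2: · MOVVS
3: ✓ CMP  NZCV=1001
4: ✓ SUBLS  r1←0x4a
5: ✓ MOVMI  r1←0x88
6: · SUBEQ

VAL = 0x7c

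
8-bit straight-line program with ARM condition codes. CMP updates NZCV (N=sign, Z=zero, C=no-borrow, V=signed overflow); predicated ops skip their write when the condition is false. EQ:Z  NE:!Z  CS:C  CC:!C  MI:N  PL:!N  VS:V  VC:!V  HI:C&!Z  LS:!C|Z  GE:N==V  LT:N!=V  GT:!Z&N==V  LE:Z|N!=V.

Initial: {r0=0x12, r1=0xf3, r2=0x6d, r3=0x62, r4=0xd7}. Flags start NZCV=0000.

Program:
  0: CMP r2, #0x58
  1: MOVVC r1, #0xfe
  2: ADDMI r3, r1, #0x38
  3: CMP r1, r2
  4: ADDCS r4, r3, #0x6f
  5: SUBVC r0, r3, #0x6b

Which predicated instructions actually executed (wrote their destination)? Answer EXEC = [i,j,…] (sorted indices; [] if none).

[0] flags=0010 → (cmp)
[1] flags=0010 VC?T → r1=0xfe
[2] flags=0010 MI?F → skip
[3] flags=1010 → (cmp)
[4] flags=1010 CS?T → r4=0xd1
[5] flags=1010 VC?T → r0=0xf7

EXEC = [1,4,5]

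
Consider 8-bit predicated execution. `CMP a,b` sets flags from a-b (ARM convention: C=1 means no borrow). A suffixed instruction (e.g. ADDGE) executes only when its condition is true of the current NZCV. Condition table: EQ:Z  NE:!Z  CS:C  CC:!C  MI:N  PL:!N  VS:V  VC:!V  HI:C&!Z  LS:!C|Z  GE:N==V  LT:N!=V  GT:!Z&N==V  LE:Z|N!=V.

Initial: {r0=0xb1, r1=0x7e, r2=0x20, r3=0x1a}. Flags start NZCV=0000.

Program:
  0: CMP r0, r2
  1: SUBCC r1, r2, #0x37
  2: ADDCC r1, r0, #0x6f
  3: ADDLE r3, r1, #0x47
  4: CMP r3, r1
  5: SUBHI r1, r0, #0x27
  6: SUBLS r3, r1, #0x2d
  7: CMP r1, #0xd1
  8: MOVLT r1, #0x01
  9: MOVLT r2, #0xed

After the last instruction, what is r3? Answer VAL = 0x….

VAL = 0xc5

[0] flags=1010 → (cmp)
[1] flags=1010 CC?F → skip
[2] flags=1010 CC?F → skip
[3] flags=1010 LE?T → r3=0xc5
[4] flags=0011 → (cmp)
[5] flags=0011 HI?T → r1=0x8a
[6] flags=0011 LS?F → skip
[7] flags=1000 → (cmp)
[8] flags=1000 LT?T → r1=0x01
[9] flags=1000 LT?T → r2=0xed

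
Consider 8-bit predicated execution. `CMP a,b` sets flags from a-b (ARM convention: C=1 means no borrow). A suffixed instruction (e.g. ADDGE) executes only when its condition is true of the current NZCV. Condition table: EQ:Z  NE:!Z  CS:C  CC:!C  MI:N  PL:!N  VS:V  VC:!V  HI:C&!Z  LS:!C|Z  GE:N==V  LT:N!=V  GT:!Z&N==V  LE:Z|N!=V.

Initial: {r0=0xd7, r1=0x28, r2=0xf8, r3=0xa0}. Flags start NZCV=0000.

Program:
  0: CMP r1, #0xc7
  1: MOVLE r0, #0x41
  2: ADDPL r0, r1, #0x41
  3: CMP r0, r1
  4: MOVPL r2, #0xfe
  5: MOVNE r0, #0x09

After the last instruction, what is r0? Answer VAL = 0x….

VAL = 0x09

0: ✓ CMP  NZCV=0000
1: · MOVLE
2: ✓ ADDPL  r0←0x69
3: ✓ CMP  NZCV=0010
4: ✓ MOVPL  r2←0xfe
5: ✓ MOVNE  r0←0x09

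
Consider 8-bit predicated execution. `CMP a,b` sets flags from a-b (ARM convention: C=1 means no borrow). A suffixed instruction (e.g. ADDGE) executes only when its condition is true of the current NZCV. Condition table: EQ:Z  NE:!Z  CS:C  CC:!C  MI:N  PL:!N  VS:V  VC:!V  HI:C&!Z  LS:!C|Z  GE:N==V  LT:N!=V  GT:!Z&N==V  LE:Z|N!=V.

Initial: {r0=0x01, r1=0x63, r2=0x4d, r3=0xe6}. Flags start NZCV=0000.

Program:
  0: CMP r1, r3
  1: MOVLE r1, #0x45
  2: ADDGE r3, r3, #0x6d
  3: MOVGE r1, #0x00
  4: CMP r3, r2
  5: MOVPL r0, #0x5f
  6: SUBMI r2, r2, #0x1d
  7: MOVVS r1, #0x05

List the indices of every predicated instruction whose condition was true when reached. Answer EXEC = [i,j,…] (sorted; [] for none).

EXEC = [2,3,5]

0: ✓ CMP  NZCV=0000
1: · MOVLE
2: ✓ ADDGE  r3←0x53
3: ✓ MOVGE  r1←0x00
4: ✓ CMP  NZCV=0010
5: ✓ MOVPL  r0←0x5f
6: · SUBMI
7: · MOVVS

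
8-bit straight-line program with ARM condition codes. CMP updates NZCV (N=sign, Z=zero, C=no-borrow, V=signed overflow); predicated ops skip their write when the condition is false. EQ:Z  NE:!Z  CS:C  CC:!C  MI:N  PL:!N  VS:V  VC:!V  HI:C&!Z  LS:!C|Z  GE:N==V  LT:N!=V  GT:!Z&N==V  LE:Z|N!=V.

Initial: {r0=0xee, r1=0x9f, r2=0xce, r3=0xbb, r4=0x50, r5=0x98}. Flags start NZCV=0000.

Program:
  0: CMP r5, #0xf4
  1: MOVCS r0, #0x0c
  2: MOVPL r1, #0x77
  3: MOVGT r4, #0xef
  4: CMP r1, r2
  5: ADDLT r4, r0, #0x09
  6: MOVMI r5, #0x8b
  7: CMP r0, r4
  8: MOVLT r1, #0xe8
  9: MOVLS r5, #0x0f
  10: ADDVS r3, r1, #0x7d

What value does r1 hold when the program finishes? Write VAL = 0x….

[0] flags=1000 → (cmp)
[1] flags=1000 CS?F → skip
[2] flags=1000 PL?F → skip
[3] flags=1000 GT?F → skip
[4] flags=1000 → (cmp)
[5] flags=1000 LT?T → r4=0xf7
[6] flags=1000 MI?T → r5=0x8b
[7] flags=1000 → (cmp)
[8] flags=1000 LT?T → r1=0xe8
[9] flags=1000 LS?T → r5=0x0f
[10] flags=1000 VS?F → skip

VAL = 0xe8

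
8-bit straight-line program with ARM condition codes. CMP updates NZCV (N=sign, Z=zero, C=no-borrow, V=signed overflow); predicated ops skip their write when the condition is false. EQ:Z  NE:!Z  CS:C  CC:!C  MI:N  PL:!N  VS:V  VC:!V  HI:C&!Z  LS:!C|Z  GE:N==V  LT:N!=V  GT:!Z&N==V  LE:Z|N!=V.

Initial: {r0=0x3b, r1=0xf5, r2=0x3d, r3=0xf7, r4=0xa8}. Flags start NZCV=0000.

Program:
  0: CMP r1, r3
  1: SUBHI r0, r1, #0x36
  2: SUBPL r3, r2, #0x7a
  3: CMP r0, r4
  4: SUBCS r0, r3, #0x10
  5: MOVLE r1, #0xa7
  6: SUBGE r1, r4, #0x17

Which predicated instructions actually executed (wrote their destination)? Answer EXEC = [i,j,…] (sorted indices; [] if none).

EXEC = [6]

[0] flags=1000 → (cmp)
[1] flags=1000 HI?F → skip
[2] flags=1000 PL?F → skip
[3] flags=1001 → (cmp)
[4] flags=1001 CS?F → skip
[5] flags=1001 LE?F → skip
[6] flags=1001 GE?T → r1=0x91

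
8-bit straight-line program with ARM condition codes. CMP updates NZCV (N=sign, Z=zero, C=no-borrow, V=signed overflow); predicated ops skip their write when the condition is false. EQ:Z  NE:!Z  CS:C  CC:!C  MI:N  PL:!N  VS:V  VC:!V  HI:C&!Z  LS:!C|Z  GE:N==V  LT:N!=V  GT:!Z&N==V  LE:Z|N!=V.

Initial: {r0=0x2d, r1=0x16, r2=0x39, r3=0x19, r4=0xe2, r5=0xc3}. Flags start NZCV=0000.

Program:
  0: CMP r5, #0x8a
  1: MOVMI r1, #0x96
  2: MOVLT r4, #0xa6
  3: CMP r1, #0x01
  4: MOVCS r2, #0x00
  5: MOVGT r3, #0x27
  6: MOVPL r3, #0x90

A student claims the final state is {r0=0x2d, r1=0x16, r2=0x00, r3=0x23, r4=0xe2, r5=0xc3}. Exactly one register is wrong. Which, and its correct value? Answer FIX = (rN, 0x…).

[0] flags=0010 → (cmp)
[1] flags=0010 MI?F → skip
[2] flags=0010 LT?F → skip
[3] flags=0010 → (cmp)
[4] flags=0010 CS?T → r2=0x00
[5] flags=0010 GT?T → r3=0x27
[6] flags=0010 PL?T → r3=0x90

FIX = (r3, 0x90)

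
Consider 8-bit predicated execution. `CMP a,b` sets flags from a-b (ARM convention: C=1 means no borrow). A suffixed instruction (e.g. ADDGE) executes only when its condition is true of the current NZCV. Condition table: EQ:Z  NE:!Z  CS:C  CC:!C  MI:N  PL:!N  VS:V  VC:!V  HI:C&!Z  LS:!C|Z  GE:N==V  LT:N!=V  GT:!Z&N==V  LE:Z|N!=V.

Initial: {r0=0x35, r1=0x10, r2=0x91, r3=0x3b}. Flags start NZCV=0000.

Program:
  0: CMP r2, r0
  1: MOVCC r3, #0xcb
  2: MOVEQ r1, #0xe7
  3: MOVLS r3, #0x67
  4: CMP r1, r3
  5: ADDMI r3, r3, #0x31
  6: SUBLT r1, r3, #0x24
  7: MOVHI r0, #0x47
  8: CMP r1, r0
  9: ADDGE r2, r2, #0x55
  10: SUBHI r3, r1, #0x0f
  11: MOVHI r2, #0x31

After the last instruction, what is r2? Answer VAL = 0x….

VAL = 0x31

0: ✓ CMP  NZCV=0011
1: · MOVCC
2: · MOVEQ
3: · MOVLS
4: ✓ CMP  NZCV=1000
5: ✓ ADDMI  r3←0x6c
6: ✓ SUBLT  r1←0x48
7: · MOVHI
8: ✓ CMP  NZCV=0010
9: ✓ ADDGE  r2←0xe6
10: ✓ SUBHI  r3←0x39
11: ✓ MOVHI  r2←0x31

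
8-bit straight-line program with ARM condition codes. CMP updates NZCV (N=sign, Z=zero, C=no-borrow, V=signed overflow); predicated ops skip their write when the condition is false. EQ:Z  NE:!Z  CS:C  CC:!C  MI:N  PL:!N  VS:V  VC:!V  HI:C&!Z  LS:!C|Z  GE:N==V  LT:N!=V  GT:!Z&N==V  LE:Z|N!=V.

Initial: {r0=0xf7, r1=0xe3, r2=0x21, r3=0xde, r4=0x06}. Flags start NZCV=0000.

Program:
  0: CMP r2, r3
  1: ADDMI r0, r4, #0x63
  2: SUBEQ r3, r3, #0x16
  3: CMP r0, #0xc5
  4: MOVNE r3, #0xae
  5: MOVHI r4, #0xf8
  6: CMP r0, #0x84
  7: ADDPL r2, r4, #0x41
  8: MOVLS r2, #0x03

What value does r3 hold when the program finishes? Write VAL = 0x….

VAL = 0xae

[0] flags=0000 → (cmp)
[1] flags=0000 MI?F → skip
[2] flags=0000 EQ?F → skip
[3] flags=0010 → (cmp)
[4] flags=0010 NE?T → r3=0xae
[5] flags=0010 HI?T → r4=0xf8
[6] flags=0010 → (cmp)
[7] flags=0010 PL?T → r2=0x39
[8] flags=0010 LS?F → skip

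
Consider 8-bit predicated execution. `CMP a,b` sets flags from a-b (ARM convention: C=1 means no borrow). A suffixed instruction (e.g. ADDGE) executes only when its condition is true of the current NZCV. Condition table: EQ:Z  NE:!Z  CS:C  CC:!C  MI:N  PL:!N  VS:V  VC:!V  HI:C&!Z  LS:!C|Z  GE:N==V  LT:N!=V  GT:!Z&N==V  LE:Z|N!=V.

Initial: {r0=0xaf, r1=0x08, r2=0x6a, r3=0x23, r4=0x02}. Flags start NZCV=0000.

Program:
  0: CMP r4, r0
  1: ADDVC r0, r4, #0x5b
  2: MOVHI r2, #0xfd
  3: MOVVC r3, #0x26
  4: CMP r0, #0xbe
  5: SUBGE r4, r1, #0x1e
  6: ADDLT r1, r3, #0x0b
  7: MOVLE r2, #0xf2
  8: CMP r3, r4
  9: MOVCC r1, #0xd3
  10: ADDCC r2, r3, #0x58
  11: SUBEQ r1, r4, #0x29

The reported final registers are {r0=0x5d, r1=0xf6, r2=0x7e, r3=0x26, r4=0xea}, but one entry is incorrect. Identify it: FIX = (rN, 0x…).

0: ✓ CMP  NZCV=0000
1: ✓ ADDVC  r0←0x5d
2: · MOVHI
3: ✓ MOVVC  r3←0x26
4: ✓ CMP  NZCV=1001
5: ✓ SUBGE  r4←0xea
6: · ADDLT
7: · MOVLE
8: ✓ CMP  NZCV=0000
9: ✓ MOVCC  r1←0xd3
10: ✓ ADDCC  r2←0x7e
11: · SUBEQ

FIX = (r1, 0xd3)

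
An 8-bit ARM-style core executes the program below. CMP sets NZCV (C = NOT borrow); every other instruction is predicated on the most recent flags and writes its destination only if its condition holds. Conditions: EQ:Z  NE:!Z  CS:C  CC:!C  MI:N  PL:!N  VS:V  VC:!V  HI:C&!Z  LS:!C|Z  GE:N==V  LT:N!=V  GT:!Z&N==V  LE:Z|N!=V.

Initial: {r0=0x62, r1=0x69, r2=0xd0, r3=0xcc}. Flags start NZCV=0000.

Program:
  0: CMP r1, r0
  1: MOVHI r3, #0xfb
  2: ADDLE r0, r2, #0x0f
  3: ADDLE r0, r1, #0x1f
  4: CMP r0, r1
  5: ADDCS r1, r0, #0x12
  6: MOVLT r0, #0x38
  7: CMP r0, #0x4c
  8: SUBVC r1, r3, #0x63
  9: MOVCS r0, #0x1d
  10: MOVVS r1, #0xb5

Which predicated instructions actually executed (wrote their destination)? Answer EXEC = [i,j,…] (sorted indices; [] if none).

[0] flags=0010 → (cmp)
[1] flags=0010 HI?T → r3=0xfb
[2] flags=0010 LE?F → skip
[3] flags=0010 LE?F → skip
[4] flags=1000 → (cmp)
[5] flags=1000 CS?F → skip
[6] flags=1000 LT?T → r0=0x38
[7] flags=1000 → (cmp)
[8] flags=1000 VC?T → r1=0x98
[9] flags=1000 CS?F → skip
[10] flags=1000 VS?F → skip

EXEC = [1,6,8]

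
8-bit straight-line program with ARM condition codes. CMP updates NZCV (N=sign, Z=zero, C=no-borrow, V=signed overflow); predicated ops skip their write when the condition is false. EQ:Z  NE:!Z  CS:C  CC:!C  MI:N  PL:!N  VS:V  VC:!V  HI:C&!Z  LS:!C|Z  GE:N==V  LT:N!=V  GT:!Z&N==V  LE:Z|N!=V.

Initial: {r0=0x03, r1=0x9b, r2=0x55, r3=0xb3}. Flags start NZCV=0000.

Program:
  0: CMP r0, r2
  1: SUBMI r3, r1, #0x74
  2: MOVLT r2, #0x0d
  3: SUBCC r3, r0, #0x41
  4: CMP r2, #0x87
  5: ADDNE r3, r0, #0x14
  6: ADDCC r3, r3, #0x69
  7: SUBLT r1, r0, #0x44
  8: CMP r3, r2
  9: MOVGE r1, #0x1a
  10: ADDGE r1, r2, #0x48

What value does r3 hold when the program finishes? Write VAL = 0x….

[0] flags=1000 → (cmp)
[1] flags=1000 MI?T → r3=0x27
[2] flags=1000 LT?T → r2=0x0d
[3] flags=1000 CC?T → r3=0xc2
[4] flags=1001 → (cmp)
[5] flags=1001 NE?T → r3=0x17
[6] flags=1001 CC?T → r3=0x80
[7] flags=1001 LT?F → skip
[8] flags=0011 → (cmp)
[9] flags=0011 GE?F → skip
[10] flags=0011 GE?F → skip

VAL = 0x80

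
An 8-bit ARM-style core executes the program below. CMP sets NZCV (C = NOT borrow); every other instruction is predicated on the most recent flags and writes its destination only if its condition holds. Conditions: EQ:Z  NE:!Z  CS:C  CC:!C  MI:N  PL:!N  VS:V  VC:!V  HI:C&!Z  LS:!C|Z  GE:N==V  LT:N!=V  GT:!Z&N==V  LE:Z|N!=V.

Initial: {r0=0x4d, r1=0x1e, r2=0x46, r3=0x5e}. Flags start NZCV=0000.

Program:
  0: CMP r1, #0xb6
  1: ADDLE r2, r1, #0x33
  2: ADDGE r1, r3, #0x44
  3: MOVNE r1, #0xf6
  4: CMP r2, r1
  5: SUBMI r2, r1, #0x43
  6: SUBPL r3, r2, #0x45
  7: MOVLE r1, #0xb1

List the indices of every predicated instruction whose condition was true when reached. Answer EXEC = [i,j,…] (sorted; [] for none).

EXEC = [2,3,6]

[0] flags=0000 → (cmp)
[1] flags=0000 LE?F → skip
[2] flags=0000 GE?T → r1=0xa2
[3] flags=0000 NE?T → r1=0xf6
[4] flags=0000 → (cmp)
[5] flags=0000 MI?F → skip
[6] flags=0000 PL?T → r3=0x01
[7] flags=0000 LE?F → skip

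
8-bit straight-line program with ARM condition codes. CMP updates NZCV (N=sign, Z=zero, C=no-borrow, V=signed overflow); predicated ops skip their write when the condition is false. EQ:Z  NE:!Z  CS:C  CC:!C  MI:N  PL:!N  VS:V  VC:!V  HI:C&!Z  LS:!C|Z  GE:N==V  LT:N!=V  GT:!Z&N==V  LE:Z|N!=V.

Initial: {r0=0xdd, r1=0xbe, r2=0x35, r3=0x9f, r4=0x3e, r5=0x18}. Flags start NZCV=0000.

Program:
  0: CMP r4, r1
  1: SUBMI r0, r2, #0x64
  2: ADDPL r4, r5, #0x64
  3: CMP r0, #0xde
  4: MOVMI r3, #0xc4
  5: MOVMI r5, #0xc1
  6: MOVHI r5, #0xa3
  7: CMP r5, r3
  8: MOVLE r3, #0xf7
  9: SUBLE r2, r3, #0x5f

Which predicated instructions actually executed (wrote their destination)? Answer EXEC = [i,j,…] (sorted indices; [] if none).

[0] flags=1001 → (cmp)
[1] flags=1001 MI?T → r0=0xd1
[2] flags=1001 PL?F → skip
[3] flags=1000 → (cmp)
[4] flags=1000 MI?T → r3=0xc4
[5] flags=1000 MI?T → r5=0xc1
[6] flags=1000 HI?F → skip
[7] flags=1000 → (cmp)
[8] flags=1000 LE?T → r3=0xf7
[9] flags=1000 LE?T → r2=0x98

EXEC = [1,4,5,8,9]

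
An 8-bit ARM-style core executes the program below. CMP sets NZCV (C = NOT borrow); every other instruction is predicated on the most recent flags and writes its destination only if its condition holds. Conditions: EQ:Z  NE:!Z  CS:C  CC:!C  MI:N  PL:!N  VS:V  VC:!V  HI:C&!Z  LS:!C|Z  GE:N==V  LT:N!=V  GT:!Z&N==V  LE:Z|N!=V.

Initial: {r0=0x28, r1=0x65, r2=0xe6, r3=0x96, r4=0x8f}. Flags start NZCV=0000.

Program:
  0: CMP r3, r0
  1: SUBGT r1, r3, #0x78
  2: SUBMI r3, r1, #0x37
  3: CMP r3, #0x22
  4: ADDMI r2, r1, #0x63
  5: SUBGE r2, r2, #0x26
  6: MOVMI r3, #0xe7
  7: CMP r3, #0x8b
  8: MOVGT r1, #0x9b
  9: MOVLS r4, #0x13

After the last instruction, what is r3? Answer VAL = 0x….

VAL = 0x96

[0] flags=0011 → (cmp)
[1] flags=0011 GT?F → skip
[2] flags=0011 MI?F → skip
[3] flags=0011 → (cmp)
[4] flags=0011 MI?F → skip
[5] flags=0011 GE?F → skip
[6] flags=0011 MI?F → skip
[7] flags=0010 → (cmp)
[8] flags=0010 GT?T → r1=0x9b
[9] flags=0010 LS?F → skip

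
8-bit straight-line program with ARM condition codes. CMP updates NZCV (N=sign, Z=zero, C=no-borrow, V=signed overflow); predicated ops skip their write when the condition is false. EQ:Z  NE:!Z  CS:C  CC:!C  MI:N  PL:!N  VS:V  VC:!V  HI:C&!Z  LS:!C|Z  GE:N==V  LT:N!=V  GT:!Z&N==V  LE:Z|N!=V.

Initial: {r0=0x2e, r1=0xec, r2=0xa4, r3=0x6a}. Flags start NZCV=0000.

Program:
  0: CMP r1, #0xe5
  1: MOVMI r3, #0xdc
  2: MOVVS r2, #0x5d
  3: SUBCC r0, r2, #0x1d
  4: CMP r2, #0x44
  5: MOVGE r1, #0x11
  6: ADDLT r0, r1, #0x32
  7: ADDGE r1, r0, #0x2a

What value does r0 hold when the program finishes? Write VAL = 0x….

0: ✓ CMP  NZCV=0010
1: · MOVMI
2: · MOVVS
3: · SUBCC
4: ✓ CMP  NZCV=0011
5: · MOVGE
6: ✓ ADDLT  r0←0x1e
7: · ADDGE

VAL = 0x1e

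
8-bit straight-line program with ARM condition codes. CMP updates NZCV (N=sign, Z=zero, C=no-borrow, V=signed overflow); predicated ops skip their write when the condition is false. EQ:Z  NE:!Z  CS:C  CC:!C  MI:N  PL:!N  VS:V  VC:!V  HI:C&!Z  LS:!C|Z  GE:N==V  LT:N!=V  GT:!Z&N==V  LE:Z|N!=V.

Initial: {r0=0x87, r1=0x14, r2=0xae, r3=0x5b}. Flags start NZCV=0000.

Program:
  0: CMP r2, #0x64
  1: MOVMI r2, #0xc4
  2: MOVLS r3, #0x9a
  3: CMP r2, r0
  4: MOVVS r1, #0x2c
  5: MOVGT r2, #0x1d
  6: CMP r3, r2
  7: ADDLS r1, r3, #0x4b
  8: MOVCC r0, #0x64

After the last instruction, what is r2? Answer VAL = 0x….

0: ✓ CMP  NZCV=0011
1: · MOVMI
2: · MOVLS
3: ✓ CMP  NZCV=0010
4: · MOVVS
5: ✓ MOVGT  r2←0x1d
6: ✓ CMP  NZCV=0010
7: · ADDLS
8: · MOVCC

VAL = 0x1d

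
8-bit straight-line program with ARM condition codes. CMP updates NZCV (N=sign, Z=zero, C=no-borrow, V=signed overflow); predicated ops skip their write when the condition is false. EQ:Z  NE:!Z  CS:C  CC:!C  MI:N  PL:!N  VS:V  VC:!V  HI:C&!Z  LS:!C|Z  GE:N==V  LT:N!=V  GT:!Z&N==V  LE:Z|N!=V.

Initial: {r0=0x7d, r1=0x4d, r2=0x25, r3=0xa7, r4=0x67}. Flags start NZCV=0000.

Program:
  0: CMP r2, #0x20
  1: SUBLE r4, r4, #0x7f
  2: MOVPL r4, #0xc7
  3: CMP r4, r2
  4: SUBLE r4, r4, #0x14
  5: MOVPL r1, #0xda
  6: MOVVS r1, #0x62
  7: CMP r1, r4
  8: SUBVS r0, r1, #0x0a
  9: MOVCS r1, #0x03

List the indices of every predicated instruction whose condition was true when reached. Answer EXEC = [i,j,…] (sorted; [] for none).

[0] flags=0010 → (cmp)
[1] flags=0010 LE?F → skip
[2] flags=0010 PL?T → r4=0xc7
[3] flags=1010 → (cmp)
[4] flags=1010 LE?T → r4=0xb3
[5] flags=1010 PL?F → skip
[6] flags=1010 VS?F → skip
[7] flags=1001 → (cmp)
[8] flags=1001 VS?T → r0=0x43
[9] flags=1001 CS?F → skip

EXEC = [2,4,8]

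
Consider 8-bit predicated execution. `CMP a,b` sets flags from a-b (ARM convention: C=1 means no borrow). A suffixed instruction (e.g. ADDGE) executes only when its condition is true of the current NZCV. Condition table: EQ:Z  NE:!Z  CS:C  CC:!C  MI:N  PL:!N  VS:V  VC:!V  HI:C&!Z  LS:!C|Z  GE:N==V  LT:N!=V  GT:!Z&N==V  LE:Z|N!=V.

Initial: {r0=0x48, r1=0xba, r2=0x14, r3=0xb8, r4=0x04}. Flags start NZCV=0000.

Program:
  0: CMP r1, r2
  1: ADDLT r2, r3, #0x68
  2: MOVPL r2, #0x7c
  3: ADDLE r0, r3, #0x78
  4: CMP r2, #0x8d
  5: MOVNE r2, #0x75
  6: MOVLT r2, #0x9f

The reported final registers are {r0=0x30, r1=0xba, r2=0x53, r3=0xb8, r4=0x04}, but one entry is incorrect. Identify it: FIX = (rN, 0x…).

[0] flags=1010 → (cmp)
[1] flags=1010 LT?T → r2=0x20
[2] flags=1010 PL?F → skip
[3] flags=1010 LE?T → r0=0x30
[4] flags=1001 → (cmp)
[5] flags=1001 NE?T → r2=0x75
[6] flags=1001 LT?F → skip

FIX = (r2, 0x75)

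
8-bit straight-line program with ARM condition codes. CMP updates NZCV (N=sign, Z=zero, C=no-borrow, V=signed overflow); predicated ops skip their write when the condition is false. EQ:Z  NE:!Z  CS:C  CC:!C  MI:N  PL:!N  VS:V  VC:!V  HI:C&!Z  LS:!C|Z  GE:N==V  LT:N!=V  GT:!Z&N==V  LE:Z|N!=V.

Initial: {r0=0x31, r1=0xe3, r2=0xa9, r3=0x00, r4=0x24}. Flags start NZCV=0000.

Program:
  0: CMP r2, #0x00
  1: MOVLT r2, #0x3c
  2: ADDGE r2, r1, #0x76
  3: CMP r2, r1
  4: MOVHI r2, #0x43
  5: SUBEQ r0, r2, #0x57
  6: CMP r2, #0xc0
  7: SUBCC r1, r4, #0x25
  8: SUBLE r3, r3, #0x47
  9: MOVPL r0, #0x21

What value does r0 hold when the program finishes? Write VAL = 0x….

VAL = 0x21

0: ✓ CMP  NZCV=1010
1: ✓ MOVLT  r2←0x3c
2: · ADDGE
3: ✓ CMP  NZCV=0000
4: · MOVHI
5: · SUBEQ
6: ✓ CMP  NZCV=0000
7: ✓ SUBCC  r1←0xff
8: · SUBLE
9: ✓ MOVPL  r0←0x21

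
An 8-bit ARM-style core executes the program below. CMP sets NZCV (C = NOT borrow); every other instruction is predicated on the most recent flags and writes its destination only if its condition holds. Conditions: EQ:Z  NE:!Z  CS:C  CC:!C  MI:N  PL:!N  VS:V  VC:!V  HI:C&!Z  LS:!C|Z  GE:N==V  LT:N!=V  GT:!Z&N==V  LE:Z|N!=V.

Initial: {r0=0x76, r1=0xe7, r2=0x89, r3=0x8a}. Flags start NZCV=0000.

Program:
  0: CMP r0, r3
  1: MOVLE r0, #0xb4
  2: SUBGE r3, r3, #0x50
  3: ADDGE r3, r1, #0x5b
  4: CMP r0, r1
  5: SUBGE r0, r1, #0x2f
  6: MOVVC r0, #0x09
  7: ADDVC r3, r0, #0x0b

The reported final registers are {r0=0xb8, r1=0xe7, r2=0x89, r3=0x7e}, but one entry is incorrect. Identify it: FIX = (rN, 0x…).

0: ✓ CMP  NZCV=1001
1: · MOVLE
2: ✓ SUBGE  r3←0x3a
3: ✓ ADDGE  r3←0x42
4: ✓ CMP  NZCV=1001
5: ✓ SUBGE  r0←0xb8
6: · MOVVC
7: · ADDVC

FIX = (r3, 0x42)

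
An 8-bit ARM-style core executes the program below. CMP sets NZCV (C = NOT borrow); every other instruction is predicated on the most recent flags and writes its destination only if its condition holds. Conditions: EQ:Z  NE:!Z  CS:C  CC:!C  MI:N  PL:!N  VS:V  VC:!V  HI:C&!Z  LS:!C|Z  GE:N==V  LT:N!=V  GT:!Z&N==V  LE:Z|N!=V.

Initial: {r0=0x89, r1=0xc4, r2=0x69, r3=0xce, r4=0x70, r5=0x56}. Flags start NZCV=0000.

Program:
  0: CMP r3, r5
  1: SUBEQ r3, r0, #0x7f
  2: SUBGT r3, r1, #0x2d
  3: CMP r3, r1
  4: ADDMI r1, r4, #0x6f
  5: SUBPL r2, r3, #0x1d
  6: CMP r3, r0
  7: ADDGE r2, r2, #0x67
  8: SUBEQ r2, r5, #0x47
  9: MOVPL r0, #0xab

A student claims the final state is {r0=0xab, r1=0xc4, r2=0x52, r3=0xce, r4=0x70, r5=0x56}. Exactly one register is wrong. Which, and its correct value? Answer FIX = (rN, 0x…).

FIX = (r2, 0x18)

0: ✓ CMP  NZCV=0011
1: · SUBEQ
2: · SUBGT
3: ✓ CMP  NZCV=0010
4: · ADDMI
5: ✓ SUBPL  r2←0xb1
6: ✓ CMP  NZCV=0010
7: ✓ ADDGE  r2←0x18
8: · SUBEQ
9: ✓ MOVPL  r0←0xab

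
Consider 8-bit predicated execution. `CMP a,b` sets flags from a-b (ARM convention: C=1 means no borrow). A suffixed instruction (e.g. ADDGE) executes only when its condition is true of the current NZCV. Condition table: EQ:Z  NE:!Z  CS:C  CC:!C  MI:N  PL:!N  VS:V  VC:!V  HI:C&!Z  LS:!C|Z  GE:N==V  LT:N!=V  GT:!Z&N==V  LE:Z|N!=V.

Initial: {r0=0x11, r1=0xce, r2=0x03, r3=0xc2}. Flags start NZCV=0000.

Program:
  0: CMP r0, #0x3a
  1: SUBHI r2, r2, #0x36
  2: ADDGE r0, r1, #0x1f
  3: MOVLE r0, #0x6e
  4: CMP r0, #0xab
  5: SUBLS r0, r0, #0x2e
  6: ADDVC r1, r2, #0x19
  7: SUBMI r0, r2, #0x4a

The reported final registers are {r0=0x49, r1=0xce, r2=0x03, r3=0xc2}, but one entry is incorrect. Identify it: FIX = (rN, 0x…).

0: ✓ CMP  NZCV=1000
1: · SUBHI
2: · ADDGE
3: ✓ MOVLE  r0←0x6e
4: ✓ CMP  NZCV=1001
5: ✓ SUBLS  r0←0x40
6: · ADDVC
7: ✓ SUBMI  r0←0xb9

FIX = (r0, 0xb9)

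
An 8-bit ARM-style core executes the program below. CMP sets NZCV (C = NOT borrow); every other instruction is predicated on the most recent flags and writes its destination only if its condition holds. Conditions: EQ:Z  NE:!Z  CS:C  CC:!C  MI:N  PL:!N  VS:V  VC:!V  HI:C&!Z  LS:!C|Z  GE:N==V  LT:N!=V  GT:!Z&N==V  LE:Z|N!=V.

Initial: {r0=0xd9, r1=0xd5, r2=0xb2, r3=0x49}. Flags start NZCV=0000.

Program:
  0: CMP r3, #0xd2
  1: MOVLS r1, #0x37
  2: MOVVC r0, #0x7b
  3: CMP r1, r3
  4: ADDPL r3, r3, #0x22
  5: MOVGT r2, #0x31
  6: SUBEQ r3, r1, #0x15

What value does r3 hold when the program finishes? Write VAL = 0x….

VAL = 0x49

[0] flags=0000 → (cmp)
[1] flags=0000 LS?T → r1=0x37
[2] flags=0000 VC?T → r0=0x7b
[3] flags=1000 → (cmp)
[4] flags=1000 PL?F → skip
[5] flags=1000 GT?F → skip
[6] flags=1000 EQ?F → skip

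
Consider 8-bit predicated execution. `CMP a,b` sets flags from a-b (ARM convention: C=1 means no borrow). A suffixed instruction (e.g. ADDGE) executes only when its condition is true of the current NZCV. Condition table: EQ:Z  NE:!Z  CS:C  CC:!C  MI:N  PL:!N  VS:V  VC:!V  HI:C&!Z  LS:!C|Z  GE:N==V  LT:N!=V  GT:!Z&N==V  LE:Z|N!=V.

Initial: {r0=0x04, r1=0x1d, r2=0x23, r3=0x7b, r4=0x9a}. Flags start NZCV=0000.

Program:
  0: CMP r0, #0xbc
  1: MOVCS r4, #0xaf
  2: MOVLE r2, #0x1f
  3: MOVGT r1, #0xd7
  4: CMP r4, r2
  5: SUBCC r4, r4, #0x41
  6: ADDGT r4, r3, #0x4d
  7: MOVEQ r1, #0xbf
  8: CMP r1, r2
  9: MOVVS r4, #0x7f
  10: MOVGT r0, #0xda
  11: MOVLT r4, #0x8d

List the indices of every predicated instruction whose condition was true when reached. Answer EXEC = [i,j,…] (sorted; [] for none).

0: ✓ CMP  NZCV=0000
1: · MOVCS
2: · MOVLE
3: ✓ MOVGT  r1←0xd7
4: ✓ CMP  NZCV=0011
5: · SUBCC
6: · ADDGT
7: · MOVEQ
8: ✓ CMP  NZCV=1010
9: · MOVVS
10: · MOVGT
11: ✓ MOVLT  r4←0x8d

EXEC = [3,11]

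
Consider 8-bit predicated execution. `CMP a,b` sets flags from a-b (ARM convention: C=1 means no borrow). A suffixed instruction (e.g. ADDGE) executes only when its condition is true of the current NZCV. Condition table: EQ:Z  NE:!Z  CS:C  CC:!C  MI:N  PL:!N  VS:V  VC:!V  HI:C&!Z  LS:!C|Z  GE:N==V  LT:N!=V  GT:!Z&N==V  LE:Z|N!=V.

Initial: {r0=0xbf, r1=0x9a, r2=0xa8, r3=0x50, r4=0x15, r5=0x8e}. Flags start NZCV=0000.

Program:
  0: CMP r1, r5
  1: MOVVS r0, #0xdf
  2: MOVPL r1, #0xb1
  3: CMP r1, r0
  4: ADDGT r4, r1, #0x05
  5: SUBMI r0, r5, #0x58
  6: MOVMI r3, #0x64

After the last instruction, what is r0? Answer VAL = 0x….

VAL = 0x36

[0] flags=0010 → (cmp)
[1] flags=0010 VS?F → skip
[2] flags=0010 PL?T → r1=0xb1
[3] flags=1000 → (cmp)
[4] flags=1000 GT?F → skip
[5] flags=1000 MI?T → r0=0x36
[6] flags=1000 MI?T → r3=0x64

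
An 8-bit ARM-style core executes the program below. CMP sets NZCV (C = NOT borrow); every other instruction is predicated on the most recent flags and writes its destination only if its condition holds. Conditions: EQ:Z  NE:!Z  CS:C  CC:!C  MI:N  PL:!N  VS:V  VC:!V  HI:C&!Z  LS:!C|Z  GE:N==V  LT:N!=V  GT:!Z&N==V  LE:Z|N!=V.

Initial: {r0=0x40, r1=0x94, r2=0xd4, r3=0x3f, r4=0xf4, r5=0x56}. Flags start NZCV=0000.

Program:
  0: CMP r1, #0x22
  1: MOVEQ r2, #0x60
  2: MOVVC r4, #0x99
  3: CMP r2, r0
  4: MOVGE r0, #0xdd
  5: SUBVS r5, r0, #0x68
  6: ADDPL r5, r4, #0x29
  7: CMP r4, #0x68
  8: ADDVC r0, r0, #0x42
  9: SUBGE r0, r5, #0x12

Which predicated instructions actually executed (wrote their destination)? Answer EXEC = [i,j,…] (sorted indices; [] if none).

[0] flags=0011 → (cmp)
[1] flags=0011 EQ?F → skip
[2] flags=0011 VC?F → skip
[3] flags=1010 → (cmp)
[4] flags=1010 GE?F → skip
[5] flags=1010 VS?F → skip
[6] flags=1010 PL?F → skip
[7] flags=1010 → (cmp)
[8] flags=1010 VC?T → r0=0x82
[9] flags=1010 GE?F → skip

EXEC = [8]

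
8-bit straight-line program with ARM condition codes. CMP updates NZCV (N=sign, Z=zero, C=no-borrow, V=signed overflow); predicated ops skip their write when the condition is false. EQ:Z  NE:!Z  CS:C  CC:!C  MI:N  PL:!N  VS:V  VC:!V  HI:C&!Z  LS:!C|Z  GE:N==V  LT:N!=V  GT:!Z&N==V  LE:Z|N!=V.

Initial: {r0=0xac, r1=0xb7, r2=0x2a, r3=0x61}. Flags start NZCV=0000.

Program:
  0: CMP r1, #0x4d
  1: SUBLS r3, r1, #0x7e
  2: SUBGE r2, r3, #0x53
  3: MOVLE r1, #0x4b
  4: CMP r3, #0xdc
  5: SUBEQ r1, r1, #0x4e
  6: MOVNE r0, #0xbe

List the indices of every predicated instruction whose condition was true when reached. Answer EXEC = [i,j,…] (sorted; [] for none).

EXEC = [3,6]

0: ✓ CMP  NZCV=0011
1: · SUBLS
2: · SUBGE
3: ✓ MOVLE  r1←0x4b
4: ✓ CMP  NZCV=1001
5: · SUBEQ
6: ✓ MOVNE  r0←0xbe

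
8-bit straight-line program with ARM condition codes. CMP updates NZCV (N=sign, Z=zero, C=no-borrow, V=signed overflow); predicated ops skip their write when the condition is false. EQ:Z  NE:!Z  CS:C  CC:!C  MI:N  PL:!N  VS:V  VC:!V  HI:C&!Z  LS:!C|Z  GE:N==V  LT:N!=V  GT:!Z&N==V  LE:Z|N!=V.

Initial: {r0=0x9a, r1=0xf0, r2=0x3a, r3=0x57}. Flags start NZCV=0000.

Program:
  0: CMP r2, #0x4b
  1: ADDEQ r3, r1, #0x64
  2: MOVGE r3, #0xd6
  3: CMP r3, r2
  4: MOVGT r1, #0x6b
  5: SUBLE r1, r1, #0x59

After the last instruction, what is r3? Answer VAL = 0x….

VAL = 0x57

0: ✓ CMP  NZCV=1000
1: · ADDEQ
2: · MOVGE
3: ✓ CMP  NZCV=0010
4: ✓ MOVGT  r1←0x6b
5: · SUBLE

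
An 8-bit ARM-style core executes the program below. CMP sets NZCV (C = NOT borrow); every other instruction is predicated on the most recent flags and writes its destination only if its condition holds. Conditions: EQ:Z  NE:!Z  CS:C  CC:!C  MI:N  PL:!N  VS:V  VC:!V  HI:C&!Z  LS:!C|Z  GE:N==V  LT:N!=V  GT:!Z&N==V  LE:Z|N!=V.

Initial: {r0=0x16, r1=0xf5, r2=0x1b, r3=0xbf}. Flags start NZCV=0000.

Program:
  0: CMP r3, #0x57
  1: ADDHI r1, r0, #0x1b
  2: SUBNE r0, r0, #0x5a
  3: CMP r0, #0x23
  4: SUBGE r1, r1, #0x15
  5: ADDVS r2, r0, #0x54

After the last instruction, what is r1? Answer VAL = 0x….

0: ✓ CMP  NZCV=0011
1: ✓ ADDHI  r1←0x31
2: ✓ SUBNE  r0←0xbc
3: ✓ CMP  NZCV=1010
4: · SUBGE
5: · ADDVS

VAL = 0x31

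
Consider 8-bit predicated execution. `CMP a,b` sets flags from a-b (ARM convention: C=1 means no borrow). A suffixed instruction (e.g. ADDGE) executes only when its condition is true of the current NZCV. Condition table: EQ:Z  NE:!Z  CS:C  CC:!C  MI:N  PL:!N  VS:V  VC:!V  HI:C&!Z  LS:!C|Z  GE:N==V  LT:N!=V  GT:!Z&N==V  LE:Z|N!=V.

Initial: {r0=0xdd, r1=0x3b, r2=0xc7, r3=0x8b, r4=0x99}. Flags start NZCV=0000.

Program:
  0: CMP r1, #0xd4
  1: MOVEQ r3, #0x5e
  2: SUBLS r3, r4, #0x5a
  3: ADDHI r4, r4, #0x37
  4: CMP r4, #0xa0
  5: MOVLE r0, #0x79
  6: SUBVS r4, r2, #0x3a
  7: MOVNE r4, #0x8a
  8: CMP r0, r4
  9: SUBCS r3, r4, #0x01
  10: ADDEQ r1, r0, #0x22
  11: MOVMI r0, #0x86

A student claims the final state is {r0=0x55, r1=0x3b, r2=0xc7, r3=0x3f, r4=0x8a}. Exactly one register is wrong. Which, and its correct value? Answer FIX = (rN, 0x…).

[0] flags=0000 → (cmp)
[1] flags=0000 EQ?F → skip
[2] flags=0000 LS?T → r3=0x3f
[3] flags=0000 HI?F → skip
[4] flags=1000 → (cmp)
[5] flags=1000 LE?T → r0=0x79
[6] flags=1000 VS?F → skip
[7] flags=1000 NE?T → r4=0x8a
[8] flags=1001 → (cmp)
[9] flags=1001 CS?F → skip
[10] flags=1001 EQ?F → skip
[11] flags=1001 MI?T → r0=0x86

FIX = (r0, 0x86)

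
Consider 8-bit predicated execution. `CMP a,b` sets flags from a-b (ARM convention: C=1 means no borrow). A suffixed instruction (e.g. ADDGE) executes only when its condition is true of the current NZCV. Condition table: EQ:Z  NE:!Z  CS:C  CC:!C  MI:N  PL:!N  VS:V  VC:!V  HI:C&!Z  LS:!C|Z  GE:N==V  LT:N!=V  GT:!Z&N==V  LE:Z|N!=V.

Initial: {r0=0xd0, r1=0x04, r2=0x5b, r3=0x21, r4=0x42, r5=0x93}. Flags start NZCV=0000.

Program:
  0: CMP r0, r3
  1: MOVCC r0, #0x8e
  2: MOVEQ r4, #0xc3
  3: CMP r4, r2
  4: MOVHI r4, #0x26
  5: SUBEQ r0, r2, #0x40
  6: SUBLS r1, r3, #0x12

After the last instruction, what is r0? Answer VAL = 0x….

VAL = 0xd0

[0] flags=1010 → (cmp)
[1] flags=1010 CC?F → skip
[2] flags=1010 EQ?F → skip
[3] flags=1000 → (cmp)
[4] flags=1000 HI?F → skip
[5] flags=1000 EQ?F → skip
[6] flags=1000 LS?T → r1=0x0f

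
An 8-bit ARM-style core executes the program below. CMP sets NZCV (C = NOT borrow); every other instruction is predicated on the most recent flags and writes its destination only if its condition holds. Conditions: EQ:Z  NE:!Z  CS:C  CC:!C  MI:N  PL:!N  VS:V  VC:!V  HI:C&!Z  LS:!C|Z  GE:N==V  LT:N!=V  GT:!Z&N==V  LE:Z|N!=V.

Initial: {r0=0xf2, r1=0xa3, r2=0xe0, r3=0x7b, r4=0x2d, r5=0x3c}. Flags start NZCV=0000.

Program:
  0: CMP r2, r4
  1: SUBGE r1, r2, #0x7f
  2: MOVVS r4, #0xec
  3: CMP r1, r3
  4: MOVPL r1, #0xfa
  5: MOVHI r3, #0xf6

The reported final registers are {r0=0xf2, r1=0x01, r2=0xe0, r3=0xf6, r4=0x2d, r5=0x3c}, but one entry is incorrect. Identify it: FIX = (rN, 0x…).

FIX = (r1, 0xfa)

[0] flags=1010 → (cmp)
[1] flags=1010 GE?F → skip
[2] flags=1010 VS?F → skip
[3] flags=0011 → (cmp)
[4] flags=0011 PL?T → r1=0xfa
[5] flags=0011 HI?T → r3=0xf6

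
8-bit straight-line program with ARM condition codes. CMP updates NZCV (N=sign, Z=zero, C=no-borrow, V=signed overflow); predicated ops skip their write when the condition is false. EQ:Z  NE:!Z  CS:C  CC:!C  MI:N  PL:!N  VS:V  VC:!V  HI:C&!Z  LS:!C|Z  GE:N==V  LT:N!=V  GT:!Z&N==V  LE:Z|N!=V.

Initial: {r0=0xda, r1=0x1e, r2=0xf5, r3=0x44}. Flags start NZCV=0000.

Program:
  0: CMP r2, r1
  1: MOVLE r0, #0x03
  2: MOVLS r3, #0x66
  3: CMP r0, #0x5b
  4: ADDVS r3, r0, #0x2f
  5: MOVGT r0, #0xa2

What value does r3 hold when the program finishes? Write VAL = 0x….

VAL = 0x44

0: ✓ CMP  NZCV=1010
1: ✓ MOVLE  r0←0x03
2: · MOVLS
3: ✓ CMP  NZCV=1000
4: · ADDVS
5: · MOVGT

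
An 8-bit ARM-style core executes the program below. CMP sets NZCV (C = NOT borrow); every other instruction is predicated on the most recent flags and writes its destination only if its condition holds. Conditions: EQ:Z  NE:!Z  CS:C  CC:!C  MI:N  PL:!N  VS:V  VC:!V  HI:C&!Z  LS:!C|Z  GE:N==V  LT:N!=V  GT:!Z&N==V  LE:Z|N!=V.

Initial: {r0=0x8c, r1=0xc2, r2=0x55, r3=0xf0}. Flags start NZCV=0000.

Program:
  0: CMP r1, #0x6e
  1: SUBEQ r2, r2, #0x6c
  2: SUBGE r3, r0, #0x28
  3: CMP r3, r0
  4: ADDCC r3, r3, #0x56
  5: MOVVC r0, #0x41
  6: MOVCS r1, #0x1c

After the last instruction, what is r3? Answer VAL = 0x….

VAL = 0xf0

0: ✓ CMP  NZCV=0011
1: · SUBEQ
2: · SUBGE
3: ✓ CMP  NZCV=0010
4: · ADDCC
5: ✓ MOVVC  r0←0x41
6: ✓ MOVCS  r1←0x1c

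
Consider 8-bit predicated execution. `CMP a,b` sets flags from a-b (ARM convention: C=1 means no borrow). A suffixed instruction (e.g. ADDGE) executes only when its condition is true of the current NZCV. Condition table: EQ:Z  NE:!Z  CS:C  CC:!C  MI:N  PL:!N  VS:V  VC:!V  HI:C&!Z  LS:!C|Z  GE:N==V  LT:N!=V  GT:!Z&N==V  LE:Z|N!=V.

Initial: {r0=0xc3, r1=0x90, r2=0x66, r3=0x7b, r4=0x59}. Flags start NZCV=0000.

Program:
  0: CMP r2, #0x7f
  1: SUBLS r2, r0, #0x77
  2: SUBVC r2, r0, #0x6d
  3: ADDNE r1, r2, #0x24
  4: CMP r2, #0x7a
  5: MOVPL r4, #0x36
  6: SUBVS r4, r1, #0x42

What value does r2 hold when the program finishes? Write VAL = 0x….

VAL = 0x56

0: ✓ CMP  NZCV=1000
1: ✓ SUBLS  r2←0x4c
2: ✓ SUBVC  r2←0x56
3: ✓ ADDNE  r1←0x7a
4: ✓ CMP  NZCV=1000
5: · MOVPL
6: · SUBVS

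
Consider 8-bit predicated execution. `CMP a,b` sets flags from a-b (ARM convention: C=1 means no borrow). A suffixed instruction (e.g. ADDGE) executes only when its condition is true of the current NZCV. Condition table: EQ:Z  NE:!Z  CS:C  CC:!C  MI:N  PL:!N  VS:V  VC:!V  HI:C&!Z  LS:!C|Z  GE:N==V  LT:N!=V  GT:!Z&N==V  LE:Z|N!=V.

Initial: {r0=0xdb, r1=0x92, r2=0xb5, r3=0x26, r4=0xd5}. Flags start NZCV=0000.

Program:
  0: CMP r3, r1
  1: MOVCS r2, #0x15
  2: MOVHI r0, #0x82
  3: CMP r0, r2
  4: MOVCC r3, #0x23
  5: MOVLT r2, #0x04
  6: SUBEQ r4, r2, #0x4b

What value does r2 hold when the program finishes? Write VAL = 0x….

VAL = 0xb5

0: ✓ CMP  NZCV=1001
1: · MOVCS
2: · MOVHI
3: ✓ CMP  NZCV=0010
4: · MOVCC
5: · MOVLT
6: · SUBEQ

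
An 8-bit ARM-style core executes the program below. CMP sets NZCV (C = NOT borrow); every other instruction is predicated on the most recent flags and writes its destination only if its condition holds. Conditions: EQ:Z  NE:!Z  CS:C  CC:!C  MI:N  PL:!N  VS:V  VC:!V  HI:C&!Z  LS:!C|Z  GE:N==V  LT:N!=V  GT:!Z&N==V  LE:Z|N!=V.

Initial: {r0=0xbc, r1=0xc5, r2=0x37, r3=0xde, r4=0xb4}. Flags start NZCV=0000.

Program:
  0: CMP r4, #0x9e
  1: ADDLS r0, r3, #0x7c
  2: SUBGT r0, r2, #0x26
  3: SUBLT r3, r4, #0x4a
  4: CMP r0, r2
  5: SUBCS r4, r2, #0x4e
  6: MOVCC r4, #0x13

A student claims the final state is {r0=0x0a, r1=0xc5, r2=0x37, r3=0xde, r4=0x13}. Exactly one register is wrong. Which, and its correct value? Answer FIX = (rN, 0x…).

[0] flags=0010 → (cmp)
[1] flags=0010 LS?F → skip
[2] flags=0010 GT?T → r0=0x11
[3] flags=0010 LT?F → skip
[4] flags=1000 → (cmp)
[5] flags=1000 CS?F → skip
[6] flags=1000 CC?T → r4=0x13

FIX = (r0, 0x11)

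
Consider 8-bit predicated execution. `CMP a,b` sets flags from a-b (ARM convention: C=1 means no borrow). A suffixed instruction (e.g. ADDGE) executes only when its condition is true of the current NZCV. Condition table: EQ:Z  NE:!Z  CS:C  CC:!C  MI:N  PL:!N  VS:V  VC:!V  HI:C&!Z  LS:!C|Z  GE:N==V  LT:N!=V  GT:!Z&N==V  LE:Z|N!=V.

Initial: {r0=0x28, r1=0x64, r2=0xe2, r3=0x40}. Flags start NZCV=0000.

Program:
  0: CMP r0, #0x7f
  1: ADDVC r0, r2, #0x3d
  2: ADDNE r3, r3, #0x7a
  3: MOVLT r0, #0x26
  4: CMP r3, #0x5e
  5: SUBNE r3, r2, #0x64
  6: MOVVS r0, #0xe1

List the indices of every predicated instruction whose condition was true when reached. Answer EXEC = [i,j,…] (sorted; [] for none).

EXEC = [1,2,3,5,6]

0: ✓ CMP  NZCV=1000
1: ✓ ADDVC  r0←0x1f
2: ✓ ADDNE  r3←0xba
3: ✓ MOVLT  r0←0x26
4: ✓ CMP  NZCV=0011
5: ✓ SUBNE  r3←0x7e
6: ✓ MOVVS  r0←0xe1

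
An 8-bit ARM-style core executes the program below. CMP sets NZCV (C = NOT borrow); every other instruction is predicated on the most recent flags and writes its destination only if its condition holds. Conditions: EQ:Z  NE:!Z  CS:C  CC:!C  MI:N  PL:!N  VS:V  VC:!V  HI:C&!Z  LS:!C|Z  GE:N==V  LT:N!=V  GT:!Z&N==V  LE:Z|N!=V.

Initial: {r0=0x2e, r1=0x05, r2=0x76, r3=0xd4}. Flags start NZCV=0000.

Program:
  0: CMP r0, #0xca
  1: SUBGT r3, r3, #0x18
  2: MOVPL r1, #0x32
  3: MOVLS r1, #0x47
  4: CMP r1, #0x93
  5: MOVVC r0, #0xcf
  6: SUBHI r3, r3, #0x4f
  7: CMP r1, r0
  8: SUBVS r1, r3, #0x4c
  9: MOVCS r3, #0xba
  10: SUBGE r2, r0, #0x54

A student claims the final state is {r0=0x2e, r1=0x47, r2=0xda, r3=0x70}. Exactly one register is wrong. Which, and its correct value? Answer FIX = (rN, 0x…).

0: ✓ CMP  NZCV=0000
1: ✓ SUBGT  r3←0xbc
2: ✓ MOVPL  r1←0x32
3: ✓ MOVLS  r1←0x47
4: ✓ CMP  NZCV=1001
5: · MOVVC
6: · SUBHI
7: ✓ CMP  NZCV=0010
8: · SUBVS
9: ✓ MOVCS  r3←0xba
10: ✓ SUBGE  r2←0xda

FIX = (r3, 0xba)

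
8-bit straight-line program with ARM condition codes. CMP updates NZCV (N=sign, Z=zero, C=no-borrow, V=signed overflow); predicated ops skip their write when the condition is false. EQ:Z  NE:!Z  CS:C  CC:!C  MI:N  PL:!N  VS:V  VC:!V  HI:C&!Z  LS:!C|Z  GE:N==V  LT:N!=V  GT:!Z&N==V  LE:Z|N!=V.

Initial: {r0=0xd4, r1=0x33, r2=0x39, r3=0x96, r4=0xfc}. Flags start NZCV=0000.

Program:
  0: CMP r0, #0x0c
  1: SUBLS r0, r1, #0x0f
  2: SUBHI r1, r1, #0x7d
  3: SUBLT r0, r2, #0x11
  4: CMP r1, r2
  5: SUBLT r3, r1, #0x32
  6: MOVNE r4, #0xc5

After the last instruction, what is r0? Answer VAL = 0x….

0: ✓ CMP  NZCV=1010
1: · SUBLS
2: ✓ SUBHI  r1←0xb6
3: ✓ SUBLT  r0←0x28
4: ✓ CMP  NZCV=0011
5: ✓ SUBLT  r3←0x84
6: ✓ MOVNE  r4←0xc5

VAL = 0x28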